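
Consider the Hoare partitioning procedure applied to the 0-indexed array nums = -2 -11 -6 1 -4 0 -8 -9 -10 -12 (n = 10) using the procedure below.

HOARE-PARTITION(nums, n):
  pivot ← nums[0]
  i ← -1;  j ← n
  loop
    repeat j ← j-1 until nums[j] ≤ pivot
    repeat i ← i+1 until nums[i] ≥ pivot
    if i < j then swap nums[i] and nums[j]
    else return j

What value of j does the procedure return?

6

pivot=-2
j stops at 9 (-12), i stops at 0 (-2); swap ⇒ -12 -11 -6 1 -4 0 -8 -9 -10 -2
j stops at 8 (-10), i stops at 3 (1); swap ⇒ -12 -11 -6 -10 -4 0 -8 -9 1 -2
j stops at 7 (-9), i stops at 5 (0); swap ⇒ -12 -11 -6 -10 -4 -9 -8 0 1 -2
j stops at 6, i stops at 7; i≥j ⇒ return 6. nums=-12 -11 -6 -10 -4 -9 -8 0 1 -2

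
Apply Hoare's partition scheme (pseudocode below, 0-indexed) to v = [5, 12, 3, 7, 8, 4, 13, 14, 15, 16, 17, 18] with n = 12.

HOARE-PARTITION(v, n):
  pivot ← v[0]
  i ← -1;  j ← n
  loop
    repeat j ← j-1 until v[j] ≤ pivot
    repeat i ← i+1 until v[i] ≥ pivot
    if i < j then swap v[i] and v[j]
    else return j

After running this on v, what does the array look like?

pivot=5
j stops at 5 (4), i stops at 0 (5); swap ⇒ [4, 12, 3, 7, 8, 5, 13, 14, 15, 16, 17, 18]
j stops at 2 (3), i stops at 1 (12); swap ⇒ [4, 3, 12, 7, 8, 5, 13, 14, 15, 16, 17, 18]
j stops at 1, i stops at 2; i≥j ⇒ return 1. v=[4, 3, 12, 7, 8, 5, 13, 14, 15, 16, 17, 18]

[4, 3, 12, 7, 8, 5, 13, 14, 15, 16, 17, 18]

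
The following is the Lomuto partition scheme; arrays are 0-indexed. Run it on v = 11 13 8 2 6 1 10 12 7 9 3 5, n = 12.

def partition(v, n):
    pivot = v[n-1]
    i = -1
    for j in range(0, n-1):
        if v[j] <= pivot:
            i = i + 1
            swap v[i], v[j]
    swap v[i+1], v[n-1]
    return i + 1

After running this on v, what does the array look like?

2 1 3 5 6 13 10 12 7 9 8 11

pivot=5, i=-1
j=0: 11>5, skip
j=1: 13>5, skip
j=2: 8>5, skip
j=3: 2≤5, i=0, swap(0,3) ⇒ 2 13 8 11 6 1 10 12 7 9 3 5
j=4: 6>5, skip
j=5: 1≤5, i=1, swap(1,5) ⇒ 2 1 8 11 6 13 10 12 7 9 3 5
j=6: 10>5, skip
j=7: 12>5, skip
j=8: 7>5, skip
j=9: 9>5, skip
j=10: 3≤5, i=2, swap(2,10) ⇒ 2 1 3 11 6 13 10 12 7 9 8 5
swap(3,11) ⇒ 2 1 3 5 6 13 10 12 7 9 8 11; return 3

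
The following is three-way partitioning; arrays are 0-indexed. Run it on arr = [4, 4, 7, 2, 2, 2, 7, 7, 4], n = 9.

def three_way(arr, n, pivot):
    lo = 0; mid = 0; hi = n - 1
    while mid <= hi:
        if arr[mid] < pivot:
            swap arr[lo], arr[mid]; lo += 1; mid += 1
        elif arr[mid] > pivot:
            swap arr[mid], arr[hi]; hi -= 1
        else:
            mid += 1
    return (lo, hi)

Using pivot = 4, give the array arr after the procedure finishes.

[2, 2, 2, 4, 4, 4, 7, 7, 7]

lo=0 mid=0 hi=8
4=4: mid=1
4=4: mid=2
7>4: swap(2,8), hi=7 ⇒ [4, 4, 4, 2, 2, 2, 7, 7, 7]
4=4: mid=3
2<4: swap(0,3), lo=1 mid=4 ⇒ [2, 4, 4, 4, 2, 2, 7, 7, 7]
2<4: swap(1,4), lo=2 mid=5 ⇒ [2, 2, 4, 4, 4, 2, 7, 7, 7]
2<4: swap(2,5), lo=3 mid=6 ⇒ [2, 2, 2, 4, 4, 4, 7, 7, 7]
7>4: swap(6,7), hi=6 ⇒ [2, 2, 2, 4, 4, 4, 7, 7, 7]
7>4: swap(6,6), hi=5 ⇒ [2, 2, 2, 4, 4, 4, 7, 7, 7]
done. lo=3 hi=5; arr=[2, 2, 2, 4, 4, 4, 7, 7, 7]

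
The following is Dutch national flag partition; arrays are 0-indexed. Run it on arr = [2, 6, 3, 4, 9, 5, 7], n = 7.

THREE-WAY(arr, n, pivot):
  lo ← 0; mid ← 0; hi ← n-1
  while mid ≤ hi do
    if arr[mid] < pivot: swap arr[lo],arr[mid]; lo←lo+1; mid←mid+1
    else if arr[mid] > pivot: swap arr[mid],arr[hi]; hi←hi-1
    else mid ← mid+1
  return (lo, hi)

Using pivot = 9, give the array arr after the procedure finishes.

lo=0 mid=0 hi=6
2<9: swap(0,0), lo=1 mid=1 ⇒ [2, 6, 3, 4, 9, 5, 7]
6<9: swap(1,1), lo=2 mid=2 ⇒ [2, 6, 3, 4, 9, 5, 7]
3<9: swap(2,2), lo=3 mid=3 ⇒ [2, 6, 3, 4, 9, 5, 7]
4<9: swap(3,3), lo=4 mid=4 ⇒ [2, 6, 3, 4, 9, 5, 7]
9=9: mid=5
5<9: swap(4,5), lo=5 mid=6 ⇒ [2, 6, 3, 4, 5, 9, 7]
7<9: swap(5,6), lo=6 mid=7 ⇒ [2, 6, 3, 4, 5, 7, 9]
done. lo=6 hi=6; arr=[2, 6, 3, 4, 5, 7, 9]

[2, 6, 3, 4, 5, 7, 9]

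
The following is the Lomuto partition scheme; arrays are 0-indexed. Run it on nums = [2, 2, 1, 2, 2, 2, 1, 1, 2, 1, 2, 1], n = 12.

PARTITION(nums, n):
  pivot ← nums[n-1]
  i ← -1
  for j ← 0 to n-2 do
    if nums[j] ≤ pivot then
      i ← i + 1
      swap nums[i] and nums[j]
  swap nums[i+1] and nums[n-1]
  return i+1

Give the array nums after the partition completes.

pivot = nums[11] = 1; i = -1
j=0: nums[0]=2 > 1 → no swap
j=1: nums[1]=2 > 1 → no swap
j=2: nums[2]=1 ≤ 1 → i=0, swap nums[0],nums[2] → [1, 2, 2, 2, 2, 2, 1, 1, 2, 1, 2, 1]
j=3: nums[3]=2 > 1 → no swap
j=4: nums[4]=2 > 1 → no swap
j=5: nums[5]=2 > 1 → no swap
j=6: nums[6]=1 ≤ 1 → i=1, swap nums[1],nums[6] → [1, 1, 2, 2, 2, 2, 2, 1, 2, 1, 2, 1]
j=7: nums[7]=1 ≤ 1 → i=2, swap nums[2],nums[7] → [1, 1, 1, 2, 2, 2, 2, 2, 2, 1, 2, 1]
j=8: nums[8]=2 > 1 → no swap
j=9: nums[9]=1 ≤ 1 → i=3, swap nums[3],nums[9] → [1, 1, 1, 1, 2, 2, 2, 2, 2, 2, 2, 1]
j=10: nums[10]=2 > 1 → no swap
final swap nums[4],nums[11] → [1, 1, 1, 1, 1, 2, 2, 2, 2, 2, 2, 2]; return 4

[1, 1, 1, 1, 1, 2, 2, 2, 2, 2, 2, 2]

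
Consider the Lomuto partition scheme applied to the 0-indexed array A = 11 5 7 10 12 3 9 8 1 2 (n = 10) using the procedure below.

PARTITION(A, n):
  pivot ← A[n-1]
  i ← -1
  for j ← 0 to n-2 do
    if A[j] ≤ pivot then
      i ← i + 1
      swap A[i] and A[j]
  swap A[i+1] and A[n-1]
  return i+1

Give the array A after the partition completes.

pivot = A[9] = 2; i = -1
j=0: A[0]=11 > 2 → no swap
j=1: A[1]=5 > 2 → no swap
j=2: A[2]=7 > 2 → no swap
j=3: A[3]=10 > 2 → no swap
j=4: A[4]=12 > 2 → no swap
j=5: A[5]=3 > 2 → no swap
j=6: A[6]=9 > 2 → no swap
j=7: A[7]=8 > 2 → no swap
j=8: A[8]=1 ≤ 2 → i=0, swap A[0],A[8] → 1 5 7 10 12 3 9 8 11 2
final swap A[1],A[9] → 1 2 7 10 12 3 9 8 11 5; return 1

1 2 7 10 12 3 9 8 11 5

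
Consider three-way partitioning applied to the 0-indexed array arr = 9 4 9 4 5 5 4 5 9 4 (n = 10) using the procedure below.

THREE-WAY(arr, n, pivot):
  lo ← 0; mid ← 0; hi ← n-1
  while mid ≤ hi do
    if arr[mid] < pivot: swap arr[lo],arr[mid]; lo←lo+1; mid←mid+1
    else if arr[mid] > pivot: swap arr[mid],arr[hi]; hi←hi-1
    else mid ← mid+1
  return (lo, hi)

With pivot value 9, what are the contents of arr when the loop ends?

lo=0 mid=0 hi=9
9=9: mid=1
4<9: swap(0,1), lo=1 mid=2 ⇒ 4 9 9 4 5 5 4 5 9 4
9=9: mid=3
4<9: swap(1,3), lo=2 mid=4 ⇒ 4 4 9 9 5 5 4 5 9 4
5<9: swap(2,4), lo=3 mid=5 ⇒ 4 4 5 9 9 5 4 5 9 4
5<9: swap(3,5), lo=4 mid=6 ⇒ 4 4 5 5 9 9 4 5 9 4
4<9: swap(4,6), lo=5 mid=7 ⇒ 4 4 5 5 4 9 9 5 9 4
5<9: swap(5,7), lo=6 mid=8 ⇒ 4 4 5 5 4 5 9 9 9 4
9=9: mid=9
4<9: swap(6,9), lo=7 mid=10 ⇒ 4 4 5 5 4 5 4 9 9 9
done. lo=7 hi=9; arr=4 4 5 5 4 5 4 9 9 9

4 4 5 5 4 5 4 9 9 9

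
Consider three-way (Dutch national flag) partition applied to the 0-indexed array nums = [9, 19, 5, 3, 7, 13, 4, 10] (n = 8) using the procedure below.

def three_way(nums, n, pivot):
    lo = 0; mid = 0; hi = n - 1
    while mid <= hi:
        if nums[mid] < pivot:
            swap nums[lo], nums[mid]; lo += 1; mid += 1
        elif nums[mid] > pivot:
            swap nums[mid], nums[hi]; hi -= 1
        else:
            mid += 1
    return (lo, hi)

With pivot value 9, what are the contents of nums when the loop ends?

pivot = 9; lo=0, mid=0, hi=7
nums[mid]=9=9: mid=1
nums[mid]=19>9: swap nums[1],nums[7]; hi=6 → [9, 10, 5, 3, 7, 13, 4, 19]
nums[mid]=10>9: swap nums[1],nums[6]; hi=5 → [9, 4, 5, 3, 7, 13, 10, 19]
nums[mid]=4<9: swap nums[0],nums[1]; lo=1,mid=2 → [4, 9, 5, 3, 7, 13, 10, 19]
nums[mid]=5<9: swap nums[1],nums[2]; lo=2,mid=3 → [4, 5, 9, 3, 7, 13, 10, 19]
nums[mid]=3<9: swap nums[2],nums[3]; lo=3,mid=4 → [4, 5, 3, 9, 7, 13, 10, 19]
nums[mid]=7<9: swap nums[3],nums[4]; lo=4,mid=5 → [4, 5, 3, 7, 9, 13, 10, 19]
nums[mid]=13>9: swap nums[5],nums[5]; hi=4 → [4, 5, 3, 7, 9, 13, 10, 19]
end: lo=4, hi=4; nums = [4, 5, 3, 7, 9, 13, 10, 19]

[4, 5, 3, 7, 9, 13, 10, 19]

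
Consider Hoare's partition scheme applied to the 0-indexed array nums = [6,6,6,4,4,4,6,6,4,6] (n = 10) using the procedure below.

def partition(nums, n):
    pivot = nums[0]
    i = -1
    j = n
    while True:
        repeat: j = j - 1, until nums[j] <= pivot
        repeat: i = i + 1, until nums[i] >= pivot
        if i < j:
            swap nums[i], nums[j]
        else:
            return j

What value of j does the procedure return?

pivot=6
j stops at 9 (6), i stops at 0 (6); swap ⇒ [6,6,6,4,4,4,6,6,4,6]
j stops at 8 (4), i stops at 1 (6); swap ⇒ [6,4,6,4,4,4,6,6,6,6]
j stops at 7 (6), i stops at 2 (6); swap ⇒ [6,4,6,4,4,4,6,6,6,6]
j stops at 6, i stops at 6; i≥j ⇒ return 6. nums=[6,4,6,4,4,4,6,6,6,6]

6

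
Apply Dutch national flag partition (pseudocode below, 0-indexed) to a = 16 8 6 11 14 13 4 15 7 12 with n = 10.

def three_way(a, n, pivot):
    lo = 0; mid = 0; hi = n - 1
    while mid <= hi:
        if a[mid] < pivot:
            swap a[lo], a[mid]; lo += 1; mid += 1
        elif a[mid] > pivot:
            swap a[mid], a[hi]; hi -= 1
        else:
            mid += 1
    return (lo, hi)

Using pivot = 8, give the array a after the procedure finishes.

pivot = 8; lo=0, mid=0, hi=9
a[mid]=16>8: swap a[0],a[9]; hi=8 → 12 8 6 11 14 13 4 15 7 16
a[mid]=12>8: swap a[0],a[8]; hi=7 → 7 8 6 11 14 13 4 15 12 16
a[mid]=7<8: swap a[0],a[0]; lo=1,mid=1 → 7 8 6 11 14 13 4 15 12 16
a[mid]=8=8: mid=2
a[mid]=6<8: swap a[1],a[2]; lo=2,mid=3 → 7 6 8 11 14 13 4 15 12 16
a[mid]=11>8: swap a[3],a[7]; hi=6 → 7 6 8 15 14 13 4 11 12 16
a[mid]=15>8: swap a[3],a[6]; hi=5 → 7 6 8 4 14 13 15 11 12 16
a[mid]=4<8: swap a[2],a[3]; lo=3,mid=4 → 7 6 4 8 14 13 15 11 12 16
a[mid]=14>8: swap a[4],a[5]; hi=4 → 7 6 4 8 13 14 15 11 12 16
a[mid]=13>8: swap a[4],a[4]; hi=3 → 7 6 4 8 13 14 15 11 12 16
end: lo=3, hi=3; a = 7 6 4 8 13 14 15 11 12 16

7 6 4 8 13 14 15 11 12 16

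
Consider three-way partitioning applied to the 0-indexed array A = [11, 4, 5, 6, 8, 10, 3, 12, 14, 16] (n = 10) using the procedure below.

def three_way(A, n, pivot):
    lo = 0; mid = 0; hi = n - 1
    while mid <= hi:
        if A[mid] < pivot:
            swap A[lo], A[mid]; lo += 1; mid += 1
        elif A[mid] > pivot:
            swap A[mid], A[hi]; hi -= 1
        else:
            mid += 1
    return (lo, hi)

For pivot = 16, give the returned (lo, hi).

(9, 9)

lo=0 mid=0 hi=9
11<16: swap(0,0), lo=1 mid=1 ⇒ [11, 4, 5, 6, 8, 10, 3, 12, 14, 16]
4<16: swap(1,1), lo=2 mid=2 ⇒ [11, 4, 5, 6, 8, 10, 3, 12, 14, 16]
5<16: swap(2,2), lo=3 mid=3 ⇒ [11, 4, 5, 6, 8, 10, 3, 12, 14, 16]
6<16: swap(3,3), lo=4 mid=4 ⇒ [11, 4, 5, 6, 8, 10, 3, 12, 14, 16]
8<16: swap(4,4), lo=5 mid=5 ⇒ [11, 4, 5, 6, 8, 10, 3, 12, 14, 16]
10<16: swap(5,5), lo=6 mid=6 ⇒ [11, 4, 5, 6, 8, 10, 3, 12, 14, 16]
3<16: swap(6,6), lo=7 mid=7 ⇒ [11, 4, 5, 6, 8, 10, 3, 12, 14, 16]
12<16: swap(7,7), lo=8 mid=8 ⇒ [11, 4, 5, 6, 8, 10, 3, 12, 14, 16]
14<16: swap(8,8), lo=9 mid=9 ⇒ [11, 4, 5, 6, 8, 10, 3, 12, 14, 16]
16=16: mid=10
done. lo=9 hi=9; A=[11, 4, 5, 6, 8, 10, 3, 12, 14, 16]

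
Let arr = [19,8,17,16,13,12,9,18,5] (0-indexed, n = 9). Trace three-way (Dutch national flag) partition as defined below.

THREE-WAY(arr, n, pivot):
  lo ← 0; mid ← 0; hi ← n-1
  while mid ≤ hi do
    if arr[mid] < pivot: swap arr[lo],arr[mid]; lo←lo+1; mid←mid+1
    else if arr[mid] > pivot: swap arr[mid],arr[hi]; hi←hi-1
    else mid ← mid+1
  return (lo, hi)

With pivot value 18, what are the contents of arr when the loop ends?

pivot = 18; lo=0, mid=0, hi=8
arr[mid]=19>18: swap arr[0],arr[8]; hi=7 → [5,8,17,16,13,12,9,18,19]
arr[mid]=5<18: swap arr[0],arr[0]; lo=1,mid=1 → [5,8,17,16,13,12,9,18,19]
arr[mid]=8<18: swap arr[1],arr[1]; lo=2,mid=2 → [5,8,17,16,13,12,9,18,19]
arr[mid]=17<18: swap arr[2],arr[2]; lo=3,mid=3 → [5,8,17,16,13,12,9,18,19]
arr[mid]=16<18: swap arr[3],arr[3]; lo=4,mid=4 → [5,8,17,16,13,12,9,18,19]
arr[mid]=13<18: swap arr[4],arr[4]; lo=5,mid=5 → [5,8,17,16,13,12,9,18,19]
arr[mid]=12<18: swap arr[5],arr[5]; lo=6,mid=6 → [5,8,17,16,13,12,9,18,19]
arr[mid]=9<18: swap arr[6],arr[6]; lo=7,mid=7 → [5,8,17,16,13,12,9,18,19]
arr[mid]=18=18: mid=8
end: lo=7, hi=7; arr = [5,8,17,16,13,12,9,18,19]

[5,8,17,16,13,12,9,18,19]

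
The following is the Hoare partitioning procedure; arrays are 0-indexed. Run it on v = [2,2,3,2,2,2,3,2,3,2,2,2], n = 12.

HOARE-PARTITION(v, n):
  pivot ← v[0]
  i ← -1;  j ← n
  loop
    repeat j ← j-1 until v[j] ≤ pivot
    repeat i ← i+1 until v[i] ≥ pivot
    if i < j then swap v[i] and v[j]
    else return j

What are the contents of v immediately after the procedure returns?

pivot=2
j stops at 11 (2), i stops at 0 (2); swap ⇒ [2,2,3,2,2,2,3,2,3,2,2,2]
j stops at 10 (2), i stops at 1 (2); swap ⇒ [2,2,3,2,2,2,3,2,3,2,2,2]
j stops at 9 (2), i stops at 2 (3); swap ⇒ [2,2,2,2,2,2,3,2,3,3,2,2]
j stops at 7 (2), i stops at 3 (2); swap ⇒ [2,2,2,2,2,2,3,2,3,3,2,2]
j stops at 5 (2), i stops at 4 (2); swap ⇒ [2,2,2,2,2,2,3,2,3,3,2,2]
j stops at 4, i stops at 5; i≥j ⇒ return 4. v=[2,2,2,2,2,2,3,2,3,3,2,2]

[2,2,2,2,2,2,3,2,3,3,2,2]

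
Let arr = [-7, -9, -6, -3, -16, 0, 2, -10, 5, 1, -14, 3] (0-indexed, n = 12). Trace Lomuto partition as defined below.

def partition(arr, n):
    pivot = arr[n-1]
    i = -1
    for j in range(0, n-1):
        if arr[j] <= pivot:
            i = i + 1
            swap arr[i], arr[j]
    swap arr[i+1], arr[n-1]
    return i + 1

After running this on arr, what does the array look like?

pivot = arr[11] = 3; i = -1
j=0: arr[0]=-7 ≤ 3 → i=0, swap arr[0],arr[0] (no change) → [-7, -9, -6, -3, -16, 0, 2, -10, 5, 1, -14, 3]
j=1: arr[1]=-9 ≤ 3 → i=1, swap arr[1],arr[1] (no change) → [-7, -9, -6, -3, -16, 0, 2, -10, 5, 1, -14, 3]
j=2: arr[2]=-6 ≤ 3 → i=2, swap arr[2],arr[2] (no change) → [-7, -9, -6, -3, -16, 0, 2, -10, 5, 1, -14, 3]
j=3: arr[3]=-3 ≤ 3 → i=3, swap arr[3],arr[3] (no change) → [-7, -9, -6, -3, -16, 0, 2, -10, 5, 1, -14, 3]
j=4: arr[4]=-16 ≤ 3 → i=4, swap arr[4],arr[4] (no change) → [-7, -9, -6, -3, -16, 0, 2, -10, 5, 1, -14, 3]
j=5: arr[5]=0 ≤ 3 → i=5, swap arr[5],arr[5] (no change) → [-7, -9, -6, -3, -16, 0, 2, -10, 5, 1, -14, 3]
j=6: arr[6]=2 ≤ 3 → i=6, swap arr[6],arr[6] (no change) → [-7, -9, -6, -3, -16, 0, 2, -10, 5, 1, -14, 3]
j=7: arr[7]=-10 ≤ 3 → i=7, swap arr[7],arr[7] (no change) → [-7, -9, -6, -3, -16, 0, 2, -10, 5, 1, -14, 3]
j=8: arr[8]=5 > 3 → no swap
j=9: arr[9]=1 ≤ 3 → i=8, swap arr[8],arr[9] → [-7, -9, -6, -3, -16, 0, 2, -10, 1, 5, -14, 3]
j=10: arr[10]=-14 ≤ 3 → i=9, swap arr[9],arr[10] → [-7, -9, -6, -3, -16, 0, 2, -10, 1, -14, 5, 3]
final swap arr[10],arr[11] → [-7, -9, -6, -3, -16, 0, 2, -10, 1, -14, 3, 5]; return 10

[-7, -9, -6, -3, -16, 0, 2, -10, 1, -14, 3, 5]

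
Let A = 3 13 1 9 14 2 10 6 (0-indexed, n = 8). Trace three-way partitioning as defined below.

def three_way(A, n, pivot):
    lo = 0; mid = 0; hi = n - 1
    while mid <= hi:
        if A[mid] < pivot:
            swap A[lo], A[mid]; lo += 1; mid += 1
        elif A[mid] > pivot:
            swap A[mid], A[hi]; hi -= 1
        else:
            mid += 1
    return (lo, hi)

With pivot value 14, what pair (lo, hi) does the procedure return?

(7, 7)

lo=0 mid=0 hi=7
3<14: swap(0,0), lo=1 mid=1 ⇒ 3 13 1 9 14 2 10 6
13<14: swap(1,1), lo=2 mid=2 ⇒ 3 13 1 9 14 2 10 6
1<14: swap(2,2), lo=3 mid=3 ⇒ 3 13 1 9 14 2 10 6
9<14: swap(3,3), lo=4 mid=4 ⇒ 3 13 1 9 14 2 10 6
14=14: mid=5
2<14: swap(4,5), lo=5 mid=6 ⇒ 3 13 1 9 2 14 10 6
10<14: swap(5,6), lo=6 mid=7 ⇒ 3 13 1 9 2 10 14 6
6<14: swap(6,7), lo=7 mid=8 ⇒ 3 13 1 9 2 10 6 14
done. lo=7 hi=7; A=3 13 1 9 2 10 6 14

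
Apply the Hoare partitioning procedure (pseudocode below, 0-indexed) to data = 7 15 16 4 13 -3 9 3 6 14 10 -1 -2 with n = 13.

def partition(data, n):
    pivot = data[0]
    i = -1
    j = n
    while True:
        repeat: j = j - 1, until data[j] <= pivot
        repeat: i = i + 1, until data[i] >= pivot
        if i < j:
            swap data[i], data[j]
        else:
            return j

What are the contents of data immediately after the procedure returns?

pivot = data[0] = 7; i = -1, j = 13
j→12 (data[12]=-2≤7), i→0 (data[0]=7≥7); i<j, swap → -2 15 16 4 13 -3 9 3 6 14 10 -1 7
j→11 (data[11]=-1≤7), i→1 (data[1]=15≥7); i<j, swap → -2 -1 16 4 13 -3 9 3 6 14 10 15 7
j→8 (data[8]=6≤7), i→2 (data[2]=16≥7); i<j, swap → -2 -1 6 4 13 -3 9 3 16 14 10 15 7
j→7 (data[7]=3≤7), i→4 (data[4]=13≥7); i<j, swap → -2 -1 6 4 3 -3 9 13 16 14 10 15 7
j→5, i→6; i≥j, return j=5. data = -2 -1 6 4 3 -3 9 13 16 14 10 15 7

-2 -1 6 4 3 -3 9 13 16 14 10 15 7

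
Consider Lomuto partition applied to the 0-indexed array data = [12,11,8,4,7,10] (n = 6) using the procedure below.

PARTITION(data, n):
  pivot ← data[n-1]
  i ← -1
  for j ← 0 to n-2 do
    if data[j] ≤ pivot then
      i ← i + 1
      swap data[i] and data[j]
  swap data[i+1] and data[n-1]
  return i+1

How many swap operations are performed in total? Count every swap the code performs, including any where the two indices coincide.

pivot=10, i=-1
j=0: 12>10, skip
j=1: 11>10, skip
j=2: 8≤10, i=0, swap(0,2) ⇒ [8,11,12,4,7,10]
j=3: 4≤10, i=1, swap(1,3) ⇒ [8,4,12,11,7,10]
j=4: 7≤10, i=2, swap(2,4) ⇒ [8,4,7,11,12,10]
swap(3,5) ⇒ [8,4,7,10,12,11]; return 3

4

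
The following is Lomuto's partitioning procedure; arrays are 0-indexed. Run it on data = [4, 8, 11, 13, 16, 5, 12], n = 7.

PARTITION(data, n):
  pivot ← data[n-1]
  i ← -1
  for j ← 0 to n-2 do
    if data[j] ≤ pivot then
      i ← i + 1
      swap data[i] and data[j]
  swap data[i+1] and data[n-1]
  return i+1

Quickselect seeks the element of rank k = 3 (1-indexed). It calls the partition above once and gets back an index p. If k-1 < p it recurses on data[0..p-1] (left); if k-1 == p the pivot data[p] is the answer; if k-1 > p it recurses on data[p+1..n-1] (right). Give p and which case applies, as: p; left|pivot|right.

pivot = data[6] = 12; i = -1
j=0: data[0]=4 ≤ 12 → i=0, swap data[0],data[0] (no change) → [4, 8, 11, 13, 16, 5, 12]
j=1: data[1]=8 ≤ 12 → i=1, swap data[1],data[1] (no change) → [4, 8, 11, 13, 16, 5, 12]
j=2: data[2]=11 ≤ 12 → i=2, swap data[2],data[2] (no change) → [4, 8, 11, 13, 16, 5, 12]
j=3: data[3]=13 > 12 → no swap
j=4: data[4]=16 > 12 → no swap
j=5: data[5]=5 ≤ 12 → i=3, swap data[3],data[5] → [4, 8, 11, 5, 16, 13, 12]
final swap data[4],data[6] → [4, 8, 11, 5, 12, 13, 16]; return 4
p = 4; k-1 = 2 < 4 ⇒ left

4; left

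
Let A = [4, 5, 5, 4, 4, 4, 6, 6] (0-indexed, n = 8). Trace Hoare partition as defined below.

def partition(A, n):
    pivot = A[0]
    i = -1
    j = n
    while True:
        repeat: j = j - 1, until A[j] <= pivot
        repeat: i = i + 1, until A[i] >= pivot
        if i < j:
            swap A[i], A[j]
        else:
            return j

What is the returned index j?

pivot=4
j stops at 5 (4), i stops at 0 (4); swap ⇒ [4, 5, 5, 4, 4, 4, 6, 6]
j stops at 4 (4), i stops at 1 (5); swap ⇒ [4, 4, 5, 4, 5, 4, 6, 6]
j stops at 3 (4), i stops at 2 (5); swap ⇒ [4, 4, 4, 5, 5, 4, 6, 6]
j stops at 2, i stops at 3; i≥j ⇒ return 2. A=[4, 4, 4, 5, 5, 4, 6, 6]

2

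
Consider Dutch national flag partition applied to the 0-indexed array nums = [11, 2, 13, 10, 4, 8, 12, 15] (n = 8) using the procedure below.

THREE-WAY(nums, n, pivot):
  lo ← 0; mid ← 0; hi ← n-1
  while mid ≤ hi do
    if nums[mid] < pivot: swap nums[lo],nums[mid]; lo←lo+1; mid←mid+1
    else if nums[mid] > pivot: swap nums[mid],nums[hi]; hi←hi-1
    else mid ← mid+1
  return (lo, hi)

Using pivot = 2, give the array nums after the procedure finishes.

[2, 13, 10, 4, 8, 12, 15, 11]

lo=0 mid=0 hi=7
11>2: swap(0,7), hi=6 ⇒ [15, 2, 13, 10, 4, 8, 12, 11]
15>2: swap(0,6), hi=5 ⇒ [12, 2, 13, 10, 4, 8, 15, 11]
12>2: swap(0,5), hi=4 ⇒ [8, 2, 13, 10, 4, 12, 15, 11]
8>2: swap(0,4), hi=3 ⇒ [4, 2, 13, 10, 8, 12, 15, 11]
4>2: swap(0,3), hi=2 ⇒ [10, 2, 13, 4, 8, 12, 15, 11]
10>2: swap(0,2), hi=1 ⇒ [13, 2, 10, 4, 8, 12, 15, 11]
13>2: swap(0,1), hi=0 ⇒ [2, 13, 10, 4, 8, 12, 15, 11]
2=2: mid=1
done. lo=0 hi=0; nums=[2, 13, 10, 4, 8, 12, 15, 11]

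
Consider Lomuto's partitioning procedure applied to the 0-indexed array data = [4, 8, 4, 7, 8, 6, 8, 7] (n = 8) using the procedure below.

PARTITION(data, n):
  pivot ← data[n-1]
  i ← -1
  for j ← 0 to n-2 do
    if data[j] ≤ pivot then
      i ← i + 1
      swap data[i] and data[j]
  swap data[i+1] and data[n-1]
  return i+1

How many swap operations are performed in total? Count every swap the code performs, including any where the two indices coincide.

pivot = data[7] = 7; i = -1
j=0: data[0]=4 ≤ 7 → i=0, swap data[0],data[0] (no change) → [4, 8, 4, 7, 8, 6, 8, 7]
j=1: data[1]=8 > 7 → no swap
j=2: data[2]=4 ≤ 7 → i=1, swap data[1],data[2] → [4, 4, 8, 7, 8, 6, 8, 7]
j=3: data[3]=7 ≤ 7 → i=2, swap data[2],data[3] → [4, 4, 7, 8, 8, 6, 8, 7]
j=4: data[4]=8 > 7 → no swap
j=5: data[5]=6 ≤ 7 → i=3, swap data[3],data[5] → [4, 4, 7, 6, 8, 8, 8, 7]
j=6: data[6]=8 > 7 → no swap
final swap data[4],data[7] → [4, 4, 7, 6, 7, 8, 8, 8]; return 4

5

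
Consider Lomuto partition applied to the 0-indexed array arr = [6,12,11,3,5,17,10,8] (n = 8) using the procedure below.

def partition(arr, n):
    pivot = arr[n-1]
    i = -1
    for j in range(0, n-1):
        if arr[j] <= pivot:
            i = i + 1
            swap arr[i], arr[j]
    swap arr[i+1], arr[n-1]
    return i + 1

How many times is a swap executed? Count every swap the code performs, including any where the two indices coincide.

pivot=8, i=-1
j=0: 6≤8, i=0, swap(0,0) ⇒ [6,12,11,3,5,17,10,8]
j=1: 12>8, skip
j=2: 11>8, skip
j=3: 3≤8, i=1, swap(1,3) ⇒ [6,3,11,12,5,17,10,8]
j=4: 5≤8, i=2, swap(2,4) ⇒ [6,3,5,12,11,17,10,8]
j=5: 17>8, skip
j=6: 10>8, skip
swap(3,7) ⇒ [6,3,5,8,11,17,10,12]; return 3

4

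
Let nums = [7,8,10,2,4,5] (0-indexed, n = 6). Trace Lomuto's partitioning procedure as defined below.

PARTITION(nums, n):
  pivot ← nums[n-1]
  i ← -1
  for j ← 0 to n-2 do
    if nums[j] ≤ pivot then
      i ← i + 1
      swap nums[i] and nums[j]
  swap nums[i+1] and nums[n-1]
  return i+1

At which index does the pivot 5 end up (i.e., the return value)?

pivot=5, i=-1
j=0: 7>5, skip
j=1: 8>5, skip
j=2: 10>5, skip
j=3: 2≤5, i=0, swap(0,3) ⇒ [2,8,10,7,4,5]
j=4: 4≤5, i=1, swap(1,4) ⇒ [2,4,10,7,8,5]
swap(2,5) ⇒ [2,4,5,7,8,10]; return 2

2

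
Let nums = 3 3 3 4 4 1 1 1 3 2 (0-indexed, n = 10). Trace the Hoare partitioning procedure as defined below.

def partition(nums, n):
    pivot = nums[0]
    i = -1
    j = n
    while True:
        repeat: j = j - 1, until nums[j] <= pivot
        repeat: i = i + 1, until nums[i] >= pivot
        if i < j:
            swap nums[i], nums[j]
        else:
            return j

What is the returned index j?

pivot = nums[0] = 3; i = -1, j = 10
j→9 (nums[9]=2≤3), i→0 (nums[0]=3≥3); i<j, swap → 2 3 3 4 4 1 1 1 3 3
j→8 (nums[8]=3≤3), i→1 (nums[1]=3≥3); i<j, swap → 2 3 3 4 4 1 1 1 3 3
j→7 (nums[7]=1≤3), i→2 (nums[2]=3≥3); i<j, swap → 2 3 1 4 4 1 1 3 3 3
j→6 (nums[6]=1≤3), i→3 (nums[3]=4≥3); i<j, swap → 2 3 1 1 4 1 4 3 3 3
j→5 (nums[5]=1≤3), i→4 (nums[4]=4≥3); i<j, swap → 2 3 1 1 1 4 4 3 3 3
j→4, i→5; i≥j, return j=4. nums = 2 3 1 1 1 4 4 3 3 3

4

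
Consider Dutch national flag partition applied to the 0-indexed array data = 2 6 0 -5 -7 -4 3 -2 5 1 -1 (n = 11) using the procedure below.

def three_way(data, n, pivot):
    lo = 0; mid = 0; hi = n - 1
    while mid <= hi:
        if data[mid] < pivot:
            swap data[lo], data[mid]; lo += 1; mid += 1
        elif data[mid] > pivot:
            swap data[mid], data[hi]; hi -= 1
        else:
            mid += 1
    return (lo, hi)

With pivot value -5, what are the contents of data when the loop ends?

-7 -5 0 6 -4 3 -2 5 1 -1 2

lo=0 mid=0 hi=10
2>-5: swap(0,10), hi=9 ⇒ -1 6 0 -5 -7 -4 3 -2 5 1 2
-1>-5: swap(0,9), hi=8 ⇒ 1 6 0 -5 -7 -4 3 -2 5 -1 2
1>-5: swap(0,8), hi=7 ⇒ 5 6 0 -5 -7 -4 3 -2 1 -1 2
5>-5: swap(0,7), hi=6 ⇒ -2 6 0 -5 -7 -4 3 5 1 -1 2
-2>-5: swap(0,6), hi=5 ⇒ 3 6 0 -5 -7 -4 -2 5 1 -1 2
3>-5: swap(0,5), hi=4 ⇒ -4 6 0 -5 -7 3 -2 5 1 -1 2
-4>-5: swap(0,4), hi=3 ⇒ -7 6 0 -5 -4 3 -2 5 1 -1 2
-7<-5: swap(0,0), lo=1 mid=1 ⇒ -7 6 0 -5 -4 3 -2 5 1 -1 2
6>-5: swap(1,3), hi=2 ⇒ -7 -5 0 6 -4 3 -2 5 1 -1 2
-5=-5: mid=2
0>-5: swap(2,2), hi=1 ⇒ -7 -5 0 6 -4 3 -2 5 1 -1 2
done. lo=1 hi=1; data=-7 -5 0 6 -4 3 -2 5 1 -1 2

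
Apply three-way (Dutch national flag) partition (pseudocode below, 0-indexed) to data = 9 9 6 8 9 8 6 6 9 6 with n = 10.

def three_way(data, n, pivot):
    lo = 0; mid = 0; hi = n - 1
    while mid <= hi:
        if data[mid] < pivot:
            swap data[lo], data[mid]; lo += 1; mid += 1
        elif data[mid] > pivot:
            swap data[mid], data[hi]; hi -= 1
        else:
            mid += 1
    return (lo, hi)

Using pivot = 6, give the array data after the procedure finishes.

pivot = 6; lo=0, mid=0, hi=9
data[mid]=9>6: swap data[0],data[9]; hi=8 → 6 9 6 8 9 8 6 6 9 9
data[mid]=6=6: mid=1
data[mid]=9>6: swap data[1],data[8]; hi=7 → 6 9 6 8 9 8 6 6 9 9
data[mid]=9>6: swap data[1],data[7]; hi=6 → 6 6 6 8 9 8 6 9 9 9
data[mid]=6=6: mid=2
data[mid]=6=6: mid=3
data[mid]=8>6: swap data[3],data[6]; hi=5 → 6 6 6 6 9 8 8 9 9 9
data[mid]=6=6: mid=4
data[mid]=9>6: swap data[4],data[5]; hi=4 → 6 6 6 6 8 9 8 9 9 9
data[mid]=8>6: swap data[4],data[4]; hi=3 → 6 6 6 6 8 9 8 9 9 9
end: lo=0, hi=3; data = 6 6 6 6 8 9 8 9 9 9

6 6 6 6 8 9 8 9 9 9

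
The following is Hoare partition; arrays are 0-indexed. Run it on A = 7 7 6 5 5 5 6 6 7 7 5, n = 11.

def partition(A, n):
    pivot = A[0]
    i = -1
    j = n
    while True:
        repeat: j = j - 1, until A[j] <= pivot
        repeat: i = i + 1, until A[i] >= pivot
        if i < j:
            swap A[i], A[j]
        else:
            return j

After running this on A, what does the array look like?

5 7 6 5 5 5 6 6 7 7 7

pivot=7
j stops at 10 (5), i stops at 0 (7); swap ⇒ 5 7 6 5 5 5 6 6 7 7 7
j stops at 9 (7), i stops at 1 (7); swap ⇒ 5 7 6 5 5 5 6 6 7 7 7
j stops at 8, i stops at 8; i≥j ⇒ return 8. A=5 7 6 5 5 5 6 6 7 7 7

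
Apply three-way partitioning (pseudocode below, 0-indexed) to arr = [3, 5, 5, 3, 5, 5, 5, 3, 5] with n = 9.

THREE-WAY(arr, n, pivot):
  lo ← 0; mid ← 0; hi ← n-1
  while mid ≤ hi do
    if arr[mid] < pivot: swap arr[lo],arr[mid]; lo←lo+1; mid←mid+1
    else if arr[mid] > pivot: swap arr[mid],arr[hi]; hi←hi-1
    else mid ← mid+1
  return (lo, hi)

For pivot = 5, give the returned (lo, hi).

lo=0 mid=0 hi=8
3<5: swap(0,0), lo=1 mid=1 ⇒ [3, 5, 5, 3, 5, 5, 5, 3, 5]
5=5: mid=2
5=5: mid=3
3<5: swap(1,3), lo=2 mid=4 ⇒ [3, 3, 5, 5, 5, 5, 5, 3, 5]
5=5: mid=5
5=5: mid=6
5=5: mid=7
3<5: swap(2,7), lo=3 mid=8 ⇒ [3, 3, 3, 5, 5, 5, 5, 5, 5]
5=5: mid=9
done. lo=3 hi=8; arr=[3, 3, 3, 5, 5, 5, 5, 5, 5]

(3, 8)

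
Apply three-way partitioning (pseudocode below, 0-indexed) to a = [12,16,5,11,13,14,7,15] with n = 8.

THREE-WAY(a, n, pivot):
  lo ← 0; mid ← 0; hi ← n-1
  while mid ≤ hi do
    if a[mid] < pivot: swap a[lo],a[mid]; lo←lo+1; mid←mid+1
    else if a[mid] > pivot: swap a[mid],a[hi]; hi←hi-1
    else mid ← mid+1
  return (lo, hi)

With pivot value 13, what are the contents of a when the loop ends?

lo=0 mid=0 hi=7
12<13: swap(0,0), lo=1 mid=1 ⇒ [12,16,5,11,13,14,7,15]
16>13: swap(1,7), hi=6 ⇒ [12,15,5,11,13,14,7,16]
15>13: swap(1,6), hi=5 ⇒ [12,7,5,11,13,14,15,16]
7<13: swap(1,1), lo=2 mid=2 ⇒ [12,7,5,11,13,14,15,16]
5<13: swap(2,2), lo=3 mid=3 ⇒ [12,7,5,11,13,14,15,16]
11<13: swap(3,3), lo=4 mid=4 ⇒ [12,7,5,11,13,14,15,16]
13=13: mid=5
14>13: swap(5,5), hi=4 ⇒ [12,7,5,11,13,14,15,16]
done. lo=4 hi=4; a=[12,7,5,11,13,14,15,16]

[12,7,5,11,13,14,15,16]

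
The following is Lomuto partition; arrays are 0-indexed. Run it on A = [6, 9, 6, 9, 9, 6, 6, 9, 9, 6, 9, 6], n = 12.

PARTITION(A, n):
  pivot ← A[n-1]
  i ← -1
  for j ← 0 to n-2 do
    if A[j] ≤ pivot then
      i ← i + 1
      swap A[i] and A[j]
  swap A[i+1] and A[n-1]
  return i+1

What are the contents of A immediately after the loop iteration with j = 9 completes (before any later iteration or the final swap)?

[6, 6, 6, 6, 6, 9, 9, 9, 9, 9, 9, 6]

pivot=6, i=-1
j=0: 6≤6, i=0, swap(0,0) ⇒ [6, 9, 6, 9, 9, 6, 6, 9, 9, 6, 9, 6]
j=1: 9>6, skip
j=2: 6≤6, i=1, swap(1,2) ⇒ [6, 6, 9, 9, 9, 6, 6, 9, 9, 6, 9, 6]
j=3: 9>6, skip
j=4: 9>6, skip
j=5: 6≤6, i=2, swap(2,5) ⇒ [6, 6, 6, 9, 9, 9, 6, 9, 9, 6, 9, 6]
j=6: 6≤6, i=3, swap(3,6) ⇒ [6, 6, 6, 6, 9, 9, 9, 9, 9, 6, 9, 6]
j=7: 9>6, skip
j=8: 9>6, skip
j=9: 6≤6, i=4, swap(4,9) ⇒ [6, 6, 6, 6, 6, 9, 9, 9, 9, 9, 9, 6]
(after j=9) A = [6, 6, 6, 6, 6, 9, 9, 9, 9, 9, 9, 6]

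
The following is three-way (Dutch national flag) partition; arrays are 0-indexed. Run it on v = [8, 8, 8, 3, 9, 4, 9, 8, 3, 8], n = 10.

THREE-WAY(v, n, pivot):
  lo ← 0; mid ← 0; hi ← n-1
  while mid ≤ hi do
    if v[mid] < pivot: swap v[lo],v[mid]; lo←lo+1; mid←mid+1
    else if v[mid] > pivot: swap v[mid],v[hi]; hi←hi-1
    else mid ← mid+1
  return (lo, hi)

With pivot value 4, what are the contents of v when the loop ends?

lo=0 mid=0 hi=9
8>4: swap(0,9), hi=8 ⇒ [8, 8, 8, 3, 9, 4, 9, 8, 3, 8]
8>4: swap(0,8), hi=7 ⇒ [3, 8, 8, 3, 9, 4, 9, 8, 8, 8]
3<4: swap(0,0), lo=1 mid=1 ⇒ [3, 8, 8, 3, 9, 4, 9, 8, 8, 8]
8>4: swap(1,7), hi=6 ⇒ [3, 8, 8, 3, 9, 4, 9, 8, 8, 8]
8>4: swap(1,6), hi=5 ⇒ [3, 9, 8, 3, 9, 4, 8, 8, 8, 8]
9>4: swap(1,5), hi=4 ⇒ [3, 4, 8, 3, 9, 9, 8, 8, 8, 8]
4=4: mid=2
8>4: swap(2,4), hi=3 ⇒ [3, 4, 9, 3, 8, 9, 8, 8, 8, 8]
9>4: swap(2,3), hi=2 ⇒ [3, 4, 3, 9, 8, 9, 8, 8, 8, 8]
3<4: swap(1,2), lo=2 mid=3 ⇒ [3, 3, 4, 9, 8, 9, 8, 8, 8, 8]
done. lo=2 hi=2; v=[3, 3, 4, 9, 8, 9, 8, 8, 8, 8]

[3, 3, 4, 9, 8, 9, 8, 8, 8, 8]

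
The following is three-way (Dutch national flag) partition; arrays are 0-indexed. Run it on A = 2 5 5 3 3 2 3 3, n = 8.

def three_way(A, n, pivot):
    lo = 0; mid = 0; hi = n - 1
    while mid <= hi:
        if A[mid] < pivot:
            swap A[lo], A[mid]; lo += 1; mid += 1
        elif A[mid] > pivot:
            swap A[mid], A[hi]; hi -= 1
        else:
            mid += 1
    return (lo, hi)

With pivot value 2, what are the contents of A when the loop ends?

2 2 3 3 5 3 3 5

lo=0 mid=0 hi=7
2=2: mid=1
5>2: swap(1,7), hi=6 ⇒ 2 3 5 3 3 2 3 5
3>2: swap(1,6), hi=5 ⇒ 2 3 5 3 3 2 3 5
3>2: swap(1,5), hi=4 ⇒ 2 2 5 3 3 3 3 5
2=2: mid=2
5>2: swap(2,4), hi=3 ⇒ 2 2 3 3 5 3 3 5
3>2: swap(2,3), hi=2 ⇒ 2 2 3 3 5 3 3 5
3>2: swap(2,2), hi=1 ⇒ 2 2 3 3 5 3 3 5
done. lo=0 hi=1; A=2 2 3 3 5 3 3 5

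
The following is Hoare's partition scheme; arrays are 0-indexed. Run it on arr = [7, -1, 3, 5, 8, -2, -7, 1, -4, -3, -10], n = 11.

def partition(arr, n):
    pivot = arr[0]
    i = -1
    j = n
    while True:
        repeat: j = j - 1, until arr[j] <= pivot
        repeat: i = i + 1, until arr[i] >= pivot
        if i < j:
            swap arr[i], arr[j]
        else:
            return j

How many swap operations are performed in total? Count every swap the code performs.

2

pivot=7
j stops at 10 (-10), i stops at 0 (7); swap ⇒ [-10, -1, 3, 5, 8, -2, -7, 1, -4, -3, 7]
j stops at 9 (-3), i stops at 4 (8); swap ⇒ [-10, -1, 3, 5, -3, -2, -7, 1, -4, 8, 7]
j stops at 8, i stops at 9; i≥j ⇒ return 8. arr=[-10, -1, 3, 5, -3, -2, -7, 1, -4, 8, 7]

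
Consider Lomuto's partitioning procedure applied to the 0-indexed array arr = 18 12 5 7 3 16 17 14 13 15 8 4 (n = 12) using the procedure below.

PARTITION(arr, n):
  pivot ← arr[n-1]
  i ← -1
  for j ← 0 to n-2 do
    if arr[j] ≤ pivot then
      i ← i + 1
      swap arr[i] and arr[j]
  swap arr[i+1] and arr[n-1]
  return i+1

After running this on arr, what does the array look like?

pivot = arr[11] = 4; i = -1
j=0: arr[0]=18 > 4 → no swap
j=1: arr[1]=12 > 4 → no swap
j=2: arr[2]=5 > 4 → no swap
j=3: arr[3]=7 > 4 → no swap
j=4: arr[4]=3 ≤ 4 → i=0, swap arr[0],arr[4] → 3 12 5 7 18 16 17 14 13 15 8 4
j=5: arr[5]=16 > 4 → no swap
j=6: arr[6]=17 > 4 → no swap
j=7: arr[7]=14 > 4 → no swap
j=8: arr[8]=13 > 4 → no swap
j=9: arr[9]=15 > 4 → no swap
j=10: arr[10]=8 > 4 → no swap
final swap arr[1],arr[11] → 3 4 5 7 18 16 17 14 13 15 8 12; return 1

3 4 5 7 18 16 17 14 13 15 8 12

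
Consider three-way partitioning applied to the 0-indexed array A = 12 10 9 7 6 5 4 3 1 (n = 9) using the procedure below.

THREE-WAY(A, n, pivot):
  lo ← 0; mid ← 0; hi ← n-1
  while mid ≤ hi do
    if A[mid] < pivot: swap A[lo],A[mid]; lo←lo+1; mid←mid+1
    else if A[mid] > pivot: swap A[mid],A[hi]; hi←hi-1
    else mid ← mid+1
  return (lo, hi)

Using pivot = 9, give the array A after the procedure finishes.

1 3 7 6 5 4 9 10 12

pivot = 9; lo=0, mid=0, hi=8
A[mid]=12>9: swap A[0],A[8]; hi=7 → 1 10 9 7 6 5 4 3 12
A[mid]=1<9: swap A[0],A[0]; lo=1,mid=1 → 1 10 9 7 6 5 4 3 12
A[mid]=10>9: swap A[1],A[7]; hi=6 → 1 3 9 7 6 5 4 10 12
A[mid]=3<9: swap A[1],A[1]; lo=2,mid=2 → 1 3 9 7 6 5 4 10 12
A[mid]=9=9: mid=3
A[mid]=7<9: swap A[2],A[3]; lo=3,mid=4 → 1 3 7 9 6 5 4 10 12
A[mid]=6<9: swap A[3],A[4]; lo=4,mid=5 → 1 3 7 6 9 5 4 10 12
A[mid]=5<9: swap A[4],A[5]; lo=5,mid=6 → 1 3 7 6 5 9 4 10 12
A[mid]=4<9: swap A[5],A[6]; lo=6,mid=7 → 1 3 7 6 5 4 9 10 12
end: lo=6, hi=6; A = 1 3 7 6 5 4 9 10 12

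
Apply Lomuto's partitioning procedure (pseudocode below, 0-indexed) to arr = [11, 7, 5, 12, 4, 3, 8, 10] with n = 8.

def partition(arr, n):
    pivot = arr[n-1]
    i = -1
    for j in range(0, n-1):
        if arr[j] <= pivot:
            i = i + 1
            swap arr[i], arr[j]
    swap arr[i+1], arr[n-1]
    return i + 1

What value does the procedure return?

pivot = arr[7] = 10; i = -1
j=0: arr[0]=11 > 10 → no swap
j=1: arr[1]=7 ≤ 10 → i=0, swap arr[0],arr[1] → [7, 11, 5, 12, 4, 3, 8, 10]
j=2: arr[2]=5 ≤ 10 → i=1, swap arr[1],arr[2] → [7, 5, 11, 12, 4, 3, 8, 10]
j=3: arr[3]=12 > 10 → no swap
j=4: arr[4]=4 ≤ 10 → i=2, swap arr[2],arr[4] → [7, 5, 4, 12, 11, 3, 8, 10]
j=5: arr[5]=3 ≤ 10 → i=3, swap arr[3],arr[5] → [7, 5, 4, 3, 11, 12, 8, 10]
j=6: arr[6]=8 ≤ 10 → i=4, swap arr[4],arr[6] → [7, 5, 4, 3, 8, 12, 11, 10]
final swap arr[5],arr[7] → [7, 5, 4, 3, 8, 10, 11, 12]; return 5

5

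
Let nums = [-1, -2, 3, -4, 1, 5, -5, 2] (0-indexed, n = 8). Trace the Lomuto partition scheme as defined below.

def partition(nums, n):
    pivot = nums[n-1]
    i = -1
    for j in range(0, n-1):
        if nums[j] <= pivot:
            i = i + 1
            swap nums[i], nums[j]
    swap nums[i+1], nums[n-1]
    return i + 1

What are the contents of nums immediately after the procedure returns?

pivot = nums[7] = 2; i = -1
j=0: nums[0]=-1 ≤ 2 → i=0, swap nums[0],nums[0] (no change) → [-1, -2, 3, -4, 1, 5, -5, 2]
j=1: nums[1]=-2 ≤ 2 → i=1, swap nums[1],nums[1] (no change) → [-1, -2, 3, -4, 1, 5, -5, 2]
j=2: nums[2]=3 > 2 → no swap
j=3: nums[3]=-4 ≤ 2 → i=2, swap nums[2],nums[3] → [-1, -2, -4, 3, 1, 5, -5, 2]
j=4: nums[4]=1 ≤ 2 → i=3, swap nums[3],nums[4] → [-1, -2, -4, 1, 3, 5, -5, 2]
j=5: nums[5]=5 > 2 → no swap
j=6: nums[6]=-5 ≤ 2 → i=4, swap nums[4],nums[6] → [-1, -2, -4, 1, -5, 5, 3, 2]
final swap nums[5],nums[7] → [-1, -2, -4, 1, -5, 2, 3, 5]; return 5

[-1, -2, -4, 1, -5, 2, 3, 5]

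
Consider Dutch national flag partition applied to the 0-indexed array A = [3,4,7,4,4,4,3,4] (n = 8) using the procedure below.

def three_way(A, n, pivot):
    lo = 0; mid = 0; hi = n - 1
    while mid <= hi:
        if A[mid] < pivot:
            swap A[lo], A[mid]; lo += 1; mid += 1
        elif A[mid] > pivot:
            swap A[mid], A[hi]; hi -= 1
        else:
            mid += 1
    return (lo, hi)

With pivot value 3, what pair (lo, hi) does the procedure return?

pivot = 3; lo=0, mid=0, hi=7
A[mid]=3=3: mid=1
A[mid]=4>3: swap A[1],A[7]; hi=6 → [3,4,7,4,4,4,3,4]
A[mid]=4>3: swap A[1],A[6]; hi=5 → [3,3,7,4,4,4,4,4]
A[mid]=3=3: mid=2
A[mid]=7>3: swap A[2],A[5]; hi=4 → [3,3,4,4,4,7,4,4]
A[mid]=4>3: swap A[2],A[4]; hi=3 → [3,3,4,4,4,7,4,4]
A[mid]=4>3: swap A[2],A[3]; hi=2 → [3,3,4,4,4,7,4,4]
A[mid]=4>3: swap A[2],A[2]; hi=1 → [3,3,4,4,4,7,4,4]
end: lo=0, hi=1; A = [3,3,4,4,4,7,4,4]

(0, 1)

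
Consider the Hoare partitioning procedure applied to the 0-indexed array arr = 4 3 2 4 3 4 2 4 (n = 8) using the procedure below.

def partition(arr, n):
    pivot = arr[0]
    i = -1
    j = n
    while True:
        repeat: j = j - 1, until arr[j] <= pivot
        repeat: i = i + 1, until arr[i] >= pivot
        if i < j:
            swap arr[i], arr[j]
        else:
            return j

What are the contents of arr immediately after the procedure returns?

4 3 2 2 3 4 4 4

pivot = arr[0] = 4; i = -1, j = 8
j→7 (arr[7]=4≤4), i→0 (arr[0]=4≥4); i<j, swap → 4 3 2 4 3 4 2 4
j→6 (arr[6]=2≤4), i→3 (arr[3]=4≥4); i<j, swap → 4 3 2 2 3 4 4 4
j→5, i→5; i≥j, return j=5. arr = 4 3 2 2 3 4 4 4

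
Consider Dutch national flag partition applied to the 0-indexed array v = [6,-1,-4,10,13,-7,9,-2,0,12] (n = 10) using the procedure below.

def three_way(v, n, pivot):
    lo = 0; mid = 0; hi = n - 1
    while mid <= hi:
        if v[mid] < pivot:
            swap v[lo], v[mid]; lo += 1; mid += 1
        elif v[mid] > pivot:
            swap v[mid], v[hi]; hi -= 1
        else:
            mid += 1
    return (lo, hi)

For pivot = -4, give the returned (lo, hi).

(1, 1)

lo=0 mid=0 hi=9
6>-4: swap(0,9), hi=8 ⇒ [12,-1,-4,10,13,-7,9,-2,0,6]
12>-4: swap(0,8), hi=7 ⇒ [0,-1,-4,10,13,-7,9,-2,12,6]
0>-4: swap(0,7), hi=6 ⇒ [-2,-1,-4,10,13,-7,9,0,12,6]
-2>-4: swap(0,6), hi=5 ⇒ [9,-1,-4,10,13,-7,-2,0,12,6]
9>-4: swap(0,5), hi=4 ⇒ [-7,-1,-4,10,13,9,-2,0,12,6]
-7<-4: swap(0,0), lo=1 mid=1 ⇒ [-7,-1,-4,10,13,9,-2,0,12,6]
-1>-4: swap(1,4), hi=3 ⇒ [-7,13,-4,10,-1,9,-2,0,12,6]
13>-4: swap(1,3), hi=2 ⇒ [-7,10,-4,13,-1,9,-2,0,12,6]
10>-4: swap(1,2), hi=1 ⇒ [-7,-4,10,13,-1,9,-2,0,12,6]
-4=-4: mid=2
done. lo=1 hi=1; v=[-7,-4,10,13,-1,9,-2,0,12,6]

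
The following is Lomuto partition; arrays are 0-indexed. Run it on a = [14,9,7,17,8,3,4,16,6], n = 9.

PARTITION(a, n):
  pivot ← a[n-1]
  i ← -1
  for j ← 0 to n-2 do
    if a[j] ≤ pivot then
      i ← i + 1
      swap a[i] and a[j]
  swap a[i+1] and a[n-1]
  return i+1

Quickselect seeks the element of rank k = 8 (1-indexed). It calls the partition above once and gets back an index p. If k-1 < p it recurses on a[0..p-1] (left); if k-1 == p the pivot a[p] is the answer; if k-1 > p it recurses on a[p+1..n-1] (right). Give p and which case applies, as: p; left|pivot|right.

pivot=6, i=-1
j=0: 14>6, skip
j=1: 9>6, skip
j=2: 7>6, skip
j=3: 17>6, skip
j=4: 8>6, skip
j=5: 3≤6, i=0, swap(0,5) ⇒ [3,9,7,17,8,14,4,16,6]
j=6: 4≤6, i=1, swap(1,6) ⇒ [3,4,7,17,8,14,9,16,6]
j=7: 16>6, skip
swap(2,8) ⇒ [3,4,6,17,8,14,9,16,7]; return 2
p = 2; k-1 = 7 > 2 ⇒ right

2; right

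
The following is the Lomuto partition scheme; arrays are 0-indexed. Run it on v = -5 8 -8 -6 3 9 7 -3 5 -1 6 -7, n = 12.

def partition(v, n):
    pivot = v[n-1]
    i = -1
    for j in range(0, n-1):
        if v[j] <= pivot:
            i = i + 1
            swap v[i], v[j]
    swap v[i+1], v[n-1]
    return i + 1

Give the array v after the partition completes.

pivot=-7, i=-1
j=0: -5>-7, skip
j=1: 8>-7, skip
j=2: -8≤-7, i=0, swap(0,2) ⇒ -8 8 -5 -6 3 9 7 -3 5 -1 6 -7
j=3: -6>-7, skip
j=4: 3>-7, skip
j=5: 9>-7, skip
j=6: 7>-7, skip
j=7: -3>-7, skip
j=8: 5>-7, skip
j=9: -1>-7, skip
j=10: 6>-7, skip
swap(1,11) ⇒ -8 -7 -5 -6 3 9 7 -3 5 -1 6 8; return 1

-8 -7 -5 -6 3 9 7 -3 5 -1 6 8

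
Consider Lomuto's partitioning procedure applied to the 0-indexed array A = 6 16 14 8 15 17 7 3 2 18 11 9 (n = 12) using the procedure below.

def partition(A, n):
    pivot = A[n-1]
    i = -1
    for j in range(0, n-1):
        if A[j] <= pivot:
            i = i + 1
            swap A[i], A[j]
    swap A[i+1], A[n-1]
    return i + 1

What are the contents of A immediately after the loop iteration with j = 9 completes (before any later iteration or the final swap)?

pivot=9, i=-1
j=0: 6≤9, i=0, swap(0,0) ⇒ 6 16 14 8 15 17 7 3 2 18 11 9
j=1: 16>9, skip
j=2: 14>9, skip
j=3: 8≤9, i=1, swap(1,3) ⇒ 6 8 14 16 15 17 7 3 2 18 11 9
j=4: 15>9, skip
j=5: 17>9, skip
j=6: 7≤9, i=2, swap(2,6) ⇒ 6 8 7 16 15 17 14 3 2 18 11 9
j=7: 3≤9, i=3, swap(3,7) ⇒ 6 8 7 3 15 17 14 16 2 18 11 9
j=8: 2≤9, i=4, swap(4,8) ⇒ 6 8 7 3 2 17 14 16 15 18 11 9
j=9: 18>9, skip
(after j=9) A = 6 8 7 3 2 17 14 16 15 18 11 9

6 8 7 3 2 17 14 16 15 18 11 9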